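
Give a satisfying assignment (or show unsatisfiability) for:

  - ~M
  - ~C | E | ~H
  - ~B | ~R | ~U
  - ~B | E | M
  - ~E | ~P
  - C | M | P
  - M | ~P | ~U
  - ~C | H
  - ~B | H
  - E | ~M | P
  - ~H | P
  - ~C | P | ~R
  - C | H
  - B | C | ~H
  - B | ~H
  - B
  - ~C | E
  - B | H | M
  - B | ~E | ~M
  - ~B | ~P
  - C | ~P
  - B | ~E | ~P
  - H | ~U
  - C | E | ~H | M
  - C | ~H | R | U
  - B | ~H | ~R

No satisfying assignment exists.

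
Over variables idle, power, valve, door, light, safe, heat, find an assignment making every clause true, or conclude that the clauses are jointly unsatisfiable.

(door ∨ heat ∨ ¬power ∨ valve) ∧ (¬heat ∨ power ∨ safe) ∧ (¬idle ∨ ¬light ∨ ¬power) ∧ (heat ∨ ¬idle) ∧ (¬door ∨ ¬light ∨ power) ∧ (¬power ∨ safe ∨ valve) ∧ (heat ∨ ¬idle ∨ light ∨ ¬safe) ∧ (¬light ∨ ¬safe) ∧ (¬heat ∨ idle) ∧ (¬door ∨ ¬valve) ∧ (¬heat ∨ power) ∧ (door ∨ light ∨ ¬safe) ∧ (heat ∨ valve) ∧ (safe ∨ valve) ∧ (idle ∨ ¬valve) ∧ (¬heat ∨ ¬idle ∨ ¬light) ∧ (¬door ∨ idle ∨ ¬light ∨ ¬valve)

idle = True, power = True, valve = False, door = True, light = False, safe = True, heat = True

Try idle = False:
  (¬heat ∨ idle) forces heat = False.
  (heat ∨ valve) forces valve = True.
  clause (idle ∨ ¬valve) is falsified — backtrack.
So idle = True.
  then (heat ∨ ¬idle) forces heat = True.
  then (¬heat ∨ power) forces power = True.
  then (¬heat ∨ ¬idle ∨ ¬light) forces light = False.
Set valve = False.
  then (¬power ∨ safe ∨ valve) forces safe = True.
  then (door ∨ light ∨ ¬safe) forces door = True.
All clauses satisfied.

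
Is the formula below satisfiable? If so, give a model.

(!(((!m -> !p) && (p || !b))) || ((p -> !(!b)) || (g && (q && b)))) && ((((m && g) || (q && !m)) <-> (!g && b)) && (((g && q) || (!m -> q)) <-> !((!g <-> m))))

g=T, q=F, p=F, b=F, m=F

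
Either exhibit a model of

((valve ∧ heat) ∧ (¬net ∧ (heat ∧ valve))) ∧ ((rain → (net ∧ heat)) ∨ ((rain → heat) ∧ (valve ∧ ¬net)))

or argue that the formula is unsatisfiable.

heat = True, rain = True, valve = True, net = False

  (valve ∧ heat) ∧ (¬net ∧ (heat ∧ valve)) = True
    valve ∧ heat = True
    ¬net ∧ (heat ∧ valve) = True
      ¬net = True
      heat ∧ valve = True
  (rain → (net ∧ heat)) ∨ ((rain → heat) ∧ (valve ∧ ¬net)) = True
    rain → (net ∧ heat) = False
      net ∧ heat = False
    (rain → heat) ∧ (valve ∧ ¬net) = True
      rain → heat = True
      valve ∧ ¬net = True
        ¬net = True
Both conjuncts True, so the formula holds.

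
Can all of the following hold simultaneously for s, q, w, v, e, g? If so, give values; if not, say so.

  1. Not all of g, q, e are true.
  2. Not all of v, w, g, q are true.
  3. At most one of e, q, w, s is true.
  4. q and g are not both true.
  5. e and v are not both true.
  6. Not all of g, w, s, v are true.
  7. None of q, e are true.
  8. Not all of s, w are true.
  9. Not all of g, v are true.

s = False, q = False, w = True, v = False, e = False, g = True

  (1) {g, q, e}: 1/3 true — not all ✓
  (2) {v, w, g, q}: 2/4 true — not all ✓
  (3) {e, q, w, s}: 1 true — at most one ✓
  (4) q=F, g=T — not both ✓
  (5) e=F, v=F — not both ✓
  (6) {g, w, s, v}: 2/4 true — not all ✓
  (7) {q, e}: 0 true — none ✓
  (8) {s, w}: 1/2 true — not all ✓
  (9) {g, v}: 1/2 true — not all ✓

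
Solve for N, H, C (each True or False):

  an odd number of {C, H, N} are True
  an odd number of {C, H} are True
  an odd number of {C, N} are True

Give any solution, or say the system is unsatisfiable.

N = False, H = False, C = True

{C, H, N}: 1 true → odd ✓
{C, H}: 1 true → odd ✓
{C, N}: 1 true → odd ✓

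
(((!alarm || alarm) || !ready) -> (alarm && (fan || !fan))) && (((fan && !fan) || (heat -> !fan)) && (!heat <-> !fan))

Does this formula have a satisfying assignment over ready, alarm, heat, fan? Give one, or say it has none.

ready = False; alarm = True; heat = False; fan = False

  ((!alarm || alarm) || !ready) -> (alarm && (fan || !fan)) = True
    (!alarm || alarm) || !ready = True
      !alarm || alarm = True
        !alarm = False
      !ready = True
    alarm && (fan || !fan) = True
      fan || !fan = True
        !fan = True
  ((fan && !fan) || (heat -> !fan)) && (!heat <-> !fan) = True
    (fan && !fan) || (heat -> !fan) = True
      fan && !fan = False
        !fan = True
      heat -> !fan = True
        !fan = True
    !heat <-> !fan = True
      !heat = True
      !fan = True
Both conjuncts True, so the formula holds.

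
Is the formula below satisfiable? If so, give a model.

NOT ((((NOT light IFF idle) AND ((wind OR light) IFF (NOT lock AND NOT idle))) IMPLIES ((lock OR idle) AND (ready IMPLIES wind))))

wind=F; light=F; ready=T; lock=F; idle=T

  NOT ((((NOT light IFF idle) AND ((wind OR light) IFF (NOT lock AND NOT idle))) IMPLIES ((lock OR idle) AND (ready IMPLIES wind)))) = True
    ((NOT light IFF idle) AND ((wind OR light) IFF (NOT lock AND NOT idle))) IMPLIES ((lock OR idle) AND (ready IMPLIES wind)) = False
      (NOT light IFF idle) AND ((wind OR light) IFF (NOT lock AND NOT idle)) = True
        NOT light IFF idle = True
          NOT light = True
        (wind OR light) IFF (NOT lock AND NOT idle) = True
          wind OR light = False
          NOT lock AND NOT idle = False
            NOT lock = True
            NOT idle = False
      (lock OR idle) AND (ready IMPLIES wind) = False
        lock OR idle = True
        ready IMPLIES wind = False
The formula evaluates to True.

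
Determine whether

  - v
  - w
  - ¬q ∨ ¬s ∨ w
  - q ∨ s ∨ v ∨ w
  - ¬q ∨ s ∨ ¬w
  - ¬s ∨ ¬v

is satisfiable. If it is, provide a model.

Unit clause (v) forces v = True.
Unit clause (w) forces w = True.
In (¬s ∨ ¬v) only ¬s is left, so s = False.
In (¬q ∨ s ∨ ¬w) only ¬q is left, so q = False.
Check each clause:
  (v): v holds.
  (w): w holds.
  (¬q ∨ ¬s ∨ w): ¬q holds.
  (q ∨ s ∨ v ∨ w): v holds.
  (¬q ∨ s ∨ ¬w): ¬q holds.
  (¬s ∨ ¬v): ¬s holds.
All clauses satisfied.

v = True, q = False, w = True, s = False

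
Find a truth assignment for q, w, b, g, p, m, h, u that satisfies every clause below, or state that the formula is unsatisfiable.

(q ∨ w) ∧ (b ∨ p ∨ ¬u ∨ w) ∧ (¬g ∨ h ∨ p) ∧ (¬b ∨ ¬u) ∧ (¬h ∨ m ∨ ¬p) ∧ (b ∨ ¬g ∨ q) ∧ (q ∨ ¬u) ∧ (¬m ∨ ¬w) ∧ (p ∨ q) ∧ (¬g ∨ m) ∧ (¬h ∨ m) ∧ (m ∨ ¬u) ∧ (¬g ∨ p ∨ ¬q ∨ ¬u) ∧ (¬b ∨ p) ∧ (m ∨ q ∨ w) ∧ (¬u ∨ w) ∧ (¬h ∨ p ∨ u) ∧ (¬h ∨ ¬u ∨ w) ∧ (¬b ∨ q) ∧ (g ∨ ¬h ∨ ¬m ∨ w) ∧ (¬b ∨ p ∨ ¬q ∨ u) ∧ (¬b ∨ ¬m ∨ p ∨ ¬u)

q = True; w = False; b = True; g = True; p = True; m = True; h = False; u = False

Set q = True.
Set w = False.
  then (¬u ∨ w) forces u = False.
Set b = True.
  then (¬b ∨ p) forces p = True.
Set g = True.
  then (¬g ∨ m) forces m = True.
Set h = False.
All clauses satisfied.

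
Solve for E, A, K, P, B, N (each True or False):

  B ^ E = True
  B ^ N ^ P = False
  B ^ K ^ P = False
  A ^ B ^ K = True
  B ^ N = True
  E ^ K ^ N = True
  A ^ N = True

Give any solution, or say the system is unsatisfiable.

E: True, A: False, K: True, P: True, B: False, N: True

B ^ E = F ^ T = True ✓
B ^ N ^ P = F ^ T ^ T = False ✓
B ^ K ^ P = F ^ T ^ T = False ✓
A ^ B ^ K = F ^ F ^ T = True ✓
B ^ N = F ^ T = True ✓
E ^ K ^ N = T ^ T ^ T = True ✓
A ^ N = F ^ T = True ✓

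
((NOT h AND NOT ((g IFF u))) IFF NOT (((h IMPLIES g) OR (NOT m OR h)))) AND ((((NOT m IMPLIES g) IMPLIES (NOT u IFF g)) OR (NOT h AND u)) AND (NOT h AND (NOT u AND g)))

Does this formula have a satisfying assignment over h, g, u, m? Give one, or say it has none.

Case h = True: the conjunct NOT h is False.
Case h = False: the formula simplifies to (g IFF u) AND ((((NOT m IMPLIES g) IMPLIES (NOT u IFF g)) OR u) AND (NOT u AND g)).
  g = True: simplifies to u AND ((NOT u OR u) AND NOT u).
    u = True: the conjunct NOT u is False.
    u = False: the conjunct u is False.
  g = False: the conjunct g is False.
Both cases fail — unsatisfiable.

Unsatisfiable — no assignment works.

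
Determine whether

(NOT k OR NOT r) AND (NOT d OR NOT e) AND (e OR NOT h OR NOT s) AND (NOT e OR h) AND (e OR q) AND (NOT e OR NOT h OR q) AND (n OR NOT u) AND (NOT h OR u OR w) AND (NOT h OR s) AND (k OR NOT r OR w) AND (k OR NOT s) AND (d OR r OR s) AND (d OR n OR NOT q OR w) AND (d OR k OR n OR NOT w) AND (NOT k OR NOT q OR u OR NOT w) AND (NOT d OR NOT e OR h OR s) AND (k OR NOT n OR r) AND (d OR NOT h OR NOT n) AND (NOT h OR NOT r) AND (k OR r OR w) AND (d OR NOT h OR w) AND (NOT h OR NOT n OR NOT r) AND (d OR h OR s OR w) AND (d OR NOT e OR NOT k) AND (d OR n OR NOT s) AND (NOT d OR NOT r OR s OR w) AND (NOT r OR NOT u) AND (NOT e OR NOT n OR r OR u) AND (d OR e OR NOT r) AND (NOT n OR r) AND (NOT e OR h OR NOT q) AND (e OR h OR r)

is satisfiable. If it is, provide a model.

Set w = True.
Set e = False.
  then (e OR q) forces q = True.
Set d = True.
Set n = True.
  then (NOT n OR r) forces r = True.
  then (NOT k OR NOT r) forces k = False.
  then (k OR NOT s) forces s = False.
  then (NOT h OR NOT r) forces h = False.
  then (NOT r OR NOT u) forces u = False.
All clauses satisfied.

w = True, e = False, d = True, n = True, r = True, s = False, h = False, q = True, k = False, u = False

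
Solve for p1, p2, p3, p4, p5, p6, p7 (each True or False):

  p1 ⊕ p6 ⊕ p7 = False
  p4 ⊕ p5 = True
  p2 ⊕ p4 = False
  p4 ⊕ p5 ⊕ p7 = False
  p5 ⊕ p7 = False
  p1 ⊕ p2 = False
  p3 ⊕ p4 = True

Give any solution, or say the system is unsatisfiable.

p1=F; p2=F; p3=T; p4=F; p5=T; p6=T; p7=T

p1 ⊕ p6 ⊕ p7 = F ⊕ T ⊕ T = False ✓
p4 ⊕ p5 = F ⊕ T = True ✓
p2 ⊕ p4 = F ⊕ F = False ✓
p4 ⊕ p5 ⊕ p7 = F ⊕ T ⊕ T = False ✓
p5 ⊕ p7 = T ⊕ T = False ✓
p1 ⊕ p2 = F ⊕ F = False ✓
p3 ⊕ p4 = T ⊕ F = True ✓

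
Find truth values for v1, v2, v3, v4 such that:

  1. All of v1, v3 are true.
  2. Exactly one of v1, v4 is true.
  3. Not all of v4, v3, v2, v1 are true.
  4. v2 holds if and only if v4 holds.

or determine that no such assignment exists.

v1: True; v2: False; v3: True; v4: False

  (1) {v1, v3}: all 2 true ✓
  (2) {v1, v4}: 1 true — exactly one ✓
  (3) {v4, v3, v2, v1}: 2/4 true — not all ✓
  (4) v2=F, v4=F — same ✓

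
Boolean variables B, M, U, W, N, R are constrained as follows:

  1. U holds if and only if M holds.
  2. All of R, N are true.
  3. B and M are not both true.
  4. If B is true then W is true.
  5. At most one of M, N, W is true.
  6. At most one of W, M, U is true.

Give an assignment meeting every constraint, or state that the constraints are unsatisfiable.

B=F, M=F, U=F, W=F, N=T, R=T

  (1) U=F, M=F — same ✓
  (2) {R, N}: all 2 true ✓
  (3) B=F, M=F — not both ✓
  (4) B=F ⇒ W: vacuous ✓
  (5) {M, N, W}: 1 true — at most one ✓
  (6) {W, M, U}: 0 true — at most one ✓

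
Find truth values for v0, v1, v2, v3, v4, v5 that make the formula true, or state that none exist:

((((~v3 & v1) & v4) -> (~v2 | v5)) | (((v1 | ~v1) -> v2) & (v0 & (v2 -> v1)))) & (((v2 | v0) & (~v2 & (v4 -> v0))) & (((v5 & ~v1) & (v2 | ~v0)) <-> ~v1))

v0 = True, v1 = True, v2 = False, v3 = True, v4 = False, v5 = True

  (((~v3 & v1) & v4) -> (~v2 | v5)) | (((v1 | ~v1) -> v2) & (v0 & (v2 -> v1))) = True
    ((~v3 & v1) & v4) -> (~v2 | v5) = True
      (~v3 & v1) & v4 = False
        ~v3 & v1 = False
          ~v3 = False
      ~v2 | v5 = True
        ~v2 = True
    ((v1 | ~v1) -> v2) & (v0 & (v2 -> v1)) = False
      (v1 | ~v1) -> v2 = False
        v1 | ~v1 = True
          ~v1 = False
      v0 & (v2 -> v1) = True
        v2 -> v1 = True
  ((v2 | v0) & (~v2 & (v4 -> v0))) & (((v5 & ~v1) & (v2 | ~v0)) <-> ~v1) = True
    (v2 | v0) & (~v2 & (v4 -> v0)) = True
      v2 | v0 = True
      ~v2 & (v4 -> v0) = True
        ~v2 = True
        v4 -> v0 = True
    ((v5 & ~v1) & (v2 | ~v0)) <-> ~v1 = True
      (v5 & ~v1) & (v2 | ~v0) = False
        v5 & ~v1 = False
          ~v1 = False
        v2 | ~v0 = False
          ~v0 = False
      ~v1 = False
Both conjuncts True, so the formula holds.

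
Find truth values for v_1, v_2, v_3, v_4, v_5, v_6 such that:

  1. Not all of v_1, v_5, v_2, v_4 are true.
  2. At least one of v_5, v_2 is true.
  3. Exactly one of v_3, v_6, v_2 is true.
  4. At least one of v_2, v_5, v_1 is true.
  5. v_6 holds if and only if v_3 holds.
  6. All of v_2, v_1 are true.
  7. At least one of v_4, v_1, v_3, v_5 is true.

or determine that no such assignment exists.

v_1=T, v_2=T, v_3=F, v_4=F, v_5=T, v_6=F

  (1) {v_1, v_5, v_2, v_4}: 3/4 true — not all ✓
  (2) {v_5, v_2}: 2 true — at least one ✓
  (3) {v_3, v_6, v_2}: 1 true — exactly one ✓
  (4) {v_2, v_5, v_1}: 3 true — at least one ✓
  (5) v_6=F, v_3=F — same ✓
  (6) {v_2, v_1}: all 2 true ✓
  (7) {v_4, v_1, v_3, v_5}: 2 true — at least one ✓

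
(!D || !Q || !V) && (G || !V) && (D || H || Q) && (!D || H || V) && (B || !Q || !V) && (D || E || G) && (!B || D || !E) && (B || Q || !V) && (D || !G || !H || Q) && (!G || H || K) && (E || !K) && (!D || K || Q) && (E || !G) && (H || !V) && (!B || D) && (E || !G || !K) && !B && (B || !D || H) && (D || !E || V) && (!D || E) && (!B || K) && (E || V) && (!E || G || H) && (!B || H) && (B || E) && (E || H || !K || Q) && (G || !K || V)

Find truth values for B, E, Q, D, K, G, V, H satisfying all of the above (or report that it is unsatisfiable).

B = False, E = True, Q = False, D = True, K = True, G = True, V = False, H = True

Unit clause (!B) forces B = False.
In (B || E) only E is left, so E = True.
Set Q = False.
  then (B || Q || !V) forces V = False.
  then (D || !E || V) forces D = True.
  then (!D || H || V) forces H = True.
  then (!D || K || Q) forces K = True.
  then (G || !K || V) forces G = True.
All clauses satisfied.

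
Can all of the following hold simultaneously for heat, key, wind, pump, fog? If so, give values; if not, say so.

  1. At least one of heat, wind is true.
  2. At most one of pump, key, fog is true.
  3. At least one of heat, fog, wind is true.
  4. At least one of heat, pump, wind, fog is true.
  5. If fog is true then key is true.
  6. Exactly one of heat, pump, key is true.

heat = False, key = False, wind = True, pump = True, fog = False

  (1) {heat, wind}: 1 true — at least one ✓
  (2) {pump, key, fog}: 1 true — at most one ✓
  (3) {heat, fog, wind}: 1 true — at least one ✓
  (4) {heat, pump, wind, fog}: 2 true — at least one ✓
  (5) fog=F ⇒ key: vacuous ✓
  (6) {heat, pump, key}: 1 true — exactly one ✓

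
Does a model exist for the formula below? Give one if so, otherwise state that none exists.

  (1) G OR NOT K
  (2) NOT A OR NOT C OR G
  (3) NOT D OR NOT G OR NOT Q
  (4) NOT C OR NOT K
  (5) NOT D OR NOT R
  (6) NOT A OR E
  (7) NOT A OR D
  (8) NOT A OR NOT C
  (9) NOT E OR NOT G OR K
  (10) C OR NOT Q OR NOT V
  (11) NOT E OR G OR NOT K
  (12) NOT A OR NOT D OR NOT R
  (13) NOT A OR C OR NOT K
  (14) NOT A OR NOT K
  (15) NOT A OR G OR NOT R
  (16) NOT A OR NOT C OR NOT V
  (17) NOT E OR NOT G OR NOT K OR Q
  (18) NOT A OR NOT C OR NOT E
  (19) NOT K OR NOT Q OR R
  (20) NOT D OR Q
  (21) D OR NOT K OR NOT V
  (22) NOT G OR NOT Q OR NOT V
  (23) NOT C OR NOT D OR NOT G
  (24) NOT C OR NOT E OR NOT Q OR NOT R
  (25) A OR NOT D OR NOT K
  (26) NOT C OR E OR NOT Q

C = False; V = True; D = False; E = True; R = True; A = False; G = False; K = False; Q = False

Set C = False.
Set V = True.
  then (C OR NOT Q OR NOT V) forces Q = False.
  then (NOT D OR Q) forces D = False.
  then (D OR NOT K OR NOT V) forces K = False.
  then (NOT A OR D) forces A = False.
Set E = True.
  then (NOT E OR NOT G OR K) forces G = False.
Set R = True.
All clauses satisfied.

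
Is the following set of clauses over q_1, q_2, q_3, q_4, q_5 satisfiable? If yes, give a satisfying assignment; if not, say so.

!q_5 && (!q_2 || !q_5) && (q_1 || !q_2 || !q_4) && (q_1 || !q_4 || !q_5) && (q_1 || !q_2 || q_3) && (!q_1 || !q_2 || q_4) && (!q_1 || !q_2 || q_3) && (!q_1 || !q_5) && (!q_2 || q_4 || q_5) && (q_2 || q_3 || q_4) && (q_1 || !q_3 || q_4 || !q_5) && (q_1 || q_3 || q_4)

q_1=F, q_2=F, q_3=F, q_4=T, q_5=F

Unit clause (!q_5) forces q_5 = False.
Set q_1 = False.
Try q_2 = True:
  (q_1 || !q_2 || !q_4) forces q_4 = False.
  clause (!q_2 || q_4 || q_5) is falsified — backtrack.
So q_2 = False.
Set q_3 = False.
  then (q_2 || q_3 || q_4) forces q_4 = True.
All clauses satisfied.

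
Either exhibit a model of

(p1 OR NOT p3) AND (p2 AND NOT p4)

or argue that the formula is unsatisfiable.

p1=T, p2=T, p3=F, p4=F

  p1 OR NOT p3 = True
    NOT p3 = True
  p2 AND NOT p4 = True
    NOT p4 = True
Both conjuncts True, so the formula holds.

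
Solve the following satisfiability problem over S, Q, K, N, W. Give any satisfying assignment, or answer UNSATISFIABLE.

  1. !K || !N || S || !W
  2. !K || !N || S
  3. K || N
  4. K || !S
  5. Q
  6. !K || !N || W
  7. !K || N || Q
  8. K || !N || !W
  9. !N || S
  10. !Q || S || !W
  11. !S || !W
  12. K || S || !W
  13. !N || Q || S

S=F, Q=T, K=T, N=F, W=F

Unit clause (Q) forces Q = True.
Set S = False.
  then (!N || S) forces N = False.
  then (!Q || S || !W) forces W = False.
  then (K || N) forces K = True.
All clauses satisfied.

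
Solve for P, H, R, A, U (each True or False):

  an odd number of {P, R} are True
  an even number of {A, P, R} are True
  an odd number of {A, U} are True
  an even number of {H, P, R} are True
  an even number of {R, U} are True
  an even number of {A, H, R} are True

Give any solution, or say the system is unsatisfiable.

P = True; H = True; R = False; A = True; U = False

{P, R}: 1 true → odd ✓
{A, P, R}: 2 true → even ✓
{A, U}: 1 true → odd ✓
{H, P, R}: 2 true → even ✓
{R, U}: 0 true → even ✓
{A, H, R}: 2 true → even ✓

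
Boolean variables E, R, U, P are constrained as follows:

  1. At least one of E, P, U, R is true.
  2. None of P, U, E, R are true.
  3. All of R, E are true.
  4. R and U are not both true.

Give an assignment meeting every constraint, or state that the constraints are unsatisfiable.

UNSATISFIABLE

Case E = True:
  Constraint (2) is violated (E=T) — contradiction.
Case E = False:
  Constraint (3) is violated (E=F) — contradiction.
Both cases fail — unsatisfiable.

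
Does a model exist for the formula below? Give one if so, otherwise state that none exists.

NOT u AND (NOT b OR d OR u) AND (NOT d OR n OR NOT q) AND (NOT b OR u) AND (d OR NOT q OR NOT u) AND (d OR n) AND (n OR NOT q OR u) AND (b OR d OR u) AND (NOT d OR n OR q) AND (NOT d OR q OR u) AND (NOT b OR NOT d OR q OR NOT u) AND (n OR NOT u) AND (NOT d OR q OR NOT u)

q=T, d=T, u=F, b=F, n=T

Unit clause (NOT u) forces u = False.
In (NOT b OR u) only NOT b is left, so b = False.
In (b OR d OR u) only d is left, so d = True.
In (NOT d OR q OR u) only q is left, so q = True.
In (NOT d OR n OR NOT q) only n is left, so n = True.
All clauses satisfied.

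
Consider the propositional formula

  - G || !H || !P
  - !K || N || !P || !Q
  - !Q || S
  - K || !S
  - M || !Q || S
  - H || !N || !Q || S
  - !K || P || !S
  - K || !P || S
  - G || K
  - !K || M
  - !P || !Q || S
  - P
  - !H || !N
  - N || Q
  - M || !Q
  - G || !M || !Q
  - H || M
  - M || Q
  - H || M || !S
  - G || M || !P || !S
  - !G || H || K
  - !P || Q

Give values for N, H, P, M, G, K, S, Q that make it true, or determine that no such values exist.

Unit clause (P) forces P = True.
In (!P || Q) only Q is left, so Q = True.
In (!Q || S) only S is left, so S = True.
In (K || !S) only K is left, so K = True.
In (!K || M) only M is left, so M = True.
In (G || !M || !Q) only G is left, so G = True.
In (!K || N || !P || !Q) only N is left, so N = True.
In (!H || !N) only !H is left, so H = False.
All clauses satisfied.

N=T; H=F; P=T; M=T; G=T; K=T; S=T; Q=T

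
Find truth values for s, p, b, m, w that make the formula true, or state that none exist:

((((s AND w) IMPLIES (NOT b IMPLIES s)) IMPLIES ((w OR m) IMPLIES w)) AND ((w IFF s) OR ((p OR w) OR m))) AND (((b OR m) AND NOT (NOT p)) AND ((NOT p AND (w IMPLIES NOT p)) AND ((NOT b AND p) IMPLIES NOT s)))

The formula is unsatisfiable.

Case p = True: the conjunct NOT p is False.
Case p = False: the conjunct NOT (NOT p) becomes NOT (NOT False) = False.
Both cases fail — unsatisfiable.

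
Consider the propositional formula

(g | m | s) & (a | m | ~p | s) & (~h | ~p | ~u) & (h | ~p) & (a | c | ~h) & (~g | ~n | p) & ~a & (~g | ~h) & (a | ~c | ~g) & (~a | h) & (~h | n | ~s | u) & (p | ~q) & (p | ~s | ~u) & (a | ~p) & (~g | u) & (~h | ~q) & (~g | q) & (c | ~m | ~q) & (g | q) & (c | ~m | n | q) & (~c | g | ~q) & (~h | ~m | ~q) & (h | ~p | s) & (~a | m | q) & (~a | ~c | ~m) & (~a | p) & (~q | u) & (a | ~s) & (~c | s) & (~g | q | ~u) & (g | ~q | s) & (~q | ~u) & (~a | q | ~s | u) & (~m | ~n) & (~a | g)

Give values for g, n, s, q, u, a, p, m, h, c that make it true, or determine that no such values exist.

Case a = True:
  Clause (~a) is falsified — contradiction.
Case a = False:
  (a | ~p) forces p = False.
  (p | ~q) forces q = False.
  (~g | q) forces g = False.
  Clause (g | q) is falsified — contradiction.
Both cases fail, so the formula is unsatisfiable.

Unsatisfiable — no assignment works.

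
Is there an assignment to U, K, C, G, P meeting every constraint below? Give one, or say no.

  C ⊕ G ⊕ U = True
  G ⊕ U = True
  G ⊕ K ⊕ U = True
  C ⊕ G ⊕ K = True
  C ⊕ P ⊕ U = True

U = False; K = False; C = False; G = True; P = True

C ⊕ G ⊕ U = F ⊕ T ⊕ F = True ✓
G ⊕ U = T ⊕ F = True ✓
G ⊕ K ⊕ U = T ⊕ F ⊕ F = True ✓
C ⊕ G ⊕ K = F ⊕ T ⊕ F = True ✓
C ⊕ P ⊕ U = F ⊕ T ⊕ F = True ✓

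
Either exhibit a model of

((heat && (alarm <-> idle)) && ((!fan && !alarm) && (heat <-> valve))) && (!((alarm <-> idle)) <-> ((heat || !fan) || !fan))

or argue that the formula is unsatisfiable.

Case heat = True: the formula simplifies to ((alarm <-> idle) && ((!fan && !alarm) && valve)) && !((alarm <-> idle)).
  alarm = True: the conjunct !alarm is False.
  alarm = False: simplifies to (!idle && (!fan && valve)) && !(!idle).
    idle = True: the conjunct !idle is False.
    idle = False: the conjunct !(!idle) becomes !(!False) = False.
Case heat = False: the conjunct heat is False.
Both cases fail — unsatisfiable.

No satisfying assignment exists.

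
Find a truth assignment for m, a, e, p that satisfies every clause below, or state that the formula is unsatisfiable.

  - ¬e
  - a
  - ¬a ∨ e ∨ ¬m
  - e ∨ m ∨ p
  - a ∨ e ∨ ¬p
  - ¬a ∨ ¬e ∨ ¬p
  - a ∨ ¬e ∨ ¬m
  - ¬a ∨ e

UNSATISFIABLE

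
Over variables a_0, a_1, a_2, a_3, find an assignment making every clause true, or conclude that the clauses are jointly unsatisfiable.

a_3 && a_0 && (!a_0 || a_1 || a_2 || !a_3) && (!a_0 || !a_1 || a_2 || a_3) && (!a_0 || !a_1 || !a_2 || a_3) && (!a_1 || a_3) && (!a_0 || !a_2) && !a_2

a_0 = True, a_1 = True, a_2 = False, a_3 = True

Unit clause (a_3) forces a_3 = True.
Unit clause (a_0) forces a_0 = True.
In (!a_0 || !a_2) only !a_2 is left, so a_2 = False.
In (!a_0 || a_1 || a_2 || !a_3) only a_1 is left, so a_1 = True.
Check each clause:
  (a_3): a_3 holds.
  (a_0): a_0 holds.
  (!a_0 || a_1 || a_2 || !a_3): a_1 holds.
  (!a_0 || !a_1 || a_2 || a_3): a_3 holds.
  (!a_0 || !a_1 || !a_2 || a_3): !a_2 holds.
  (!a_1 || a_3): a_3 holds.
  (!a_0 || !a_2): !a_2 holds.
  (!a_2): !a_2 holds.
All clauses satisfied.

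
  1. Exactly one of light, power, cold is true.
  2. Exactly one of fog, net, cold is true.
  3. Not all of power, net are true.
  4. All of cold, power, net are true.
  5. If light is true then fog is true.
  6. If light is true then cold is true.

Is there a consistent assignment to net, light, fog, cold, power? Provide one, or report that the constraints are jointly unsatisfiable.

Case net = True:
  (2) with net=T forces fog = False.
  (2) with net=T forces cold = False.
  Constraint (4) is violated (cold=F) — contradiction.
Case net = False:
  Constraint (4) is violated (net=F) — contradiction.
Both cases fail — unsatisfiable.

UNSATISFIABLE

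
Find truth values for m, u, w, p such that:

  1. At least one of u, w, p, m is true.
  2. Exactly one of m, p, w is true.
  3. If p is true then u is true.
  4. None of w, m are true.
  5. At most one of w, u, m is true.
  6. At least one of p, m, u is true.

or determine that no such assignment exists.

m = False, u = True, w = False, p = True

  (1) {u, w, p, m}: 2 true — at least one ✓
  (2) {m, p, w}: 1 true — exactly one ✓
  (3) p=T ⇒ u: T ✓
  (4) {w, m}: 0 true — none ✓
  (5) {w, u, m}: 1 true — at most one ✓
  (6) {p, m, u}: 2 true — at least one ✓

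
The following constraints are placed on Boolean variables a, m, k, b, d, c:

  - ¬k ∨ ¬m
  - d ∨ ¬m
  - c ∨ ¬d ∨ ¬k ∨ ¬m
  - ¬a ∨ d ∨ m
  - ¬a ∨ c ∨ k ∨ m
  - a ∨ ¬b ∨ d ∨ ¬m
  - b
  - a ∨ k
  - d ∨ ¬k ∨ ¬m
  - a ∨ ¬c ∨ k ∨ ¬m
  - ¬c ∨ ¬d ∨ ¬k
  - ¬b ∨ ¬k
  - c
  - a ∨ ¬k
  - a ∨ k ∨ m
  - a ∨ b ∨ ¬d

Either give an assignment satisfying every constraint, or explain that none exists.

a = True, m = True, k = False, b = True, d = True, c = True

Unit clause (b) forces b = True.
In (¬b ∨ ¬k) only ¬k is left, so k = False.
Unit clause (c) forces c = True.
In (a ∨ k) only a is left, so a = True.
Set m = True.
  then (d ∨ ¬m) forces d = True.
All clauses satisfied.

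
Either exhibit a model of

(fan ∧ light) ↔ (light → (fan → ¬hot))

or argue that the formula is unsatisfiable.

hot = False; light = True; fan = True

  (fan ∧ light) ↔ (light → (fan → ¬hot)) = True
    fan ∧ light = True
    light → (fan → ¬hot) = True
      fan → ¬hot = True
        ¬hot = True
The formula evaluates to True.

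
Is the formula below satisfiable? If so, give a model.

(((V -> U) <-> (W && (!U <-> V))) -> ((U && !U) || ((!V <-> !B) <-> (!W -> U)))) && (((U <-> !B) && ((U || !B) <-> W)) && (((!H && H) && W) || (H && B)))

B=T; V=F; H=T; W=F; U=F

  ((V -> U) <-> (W && (!U <-> V))) -> ((U && !U) || ((!V <-> !B) <-> (!W -> U))) = True
    (V -> U) <-> (W && (!U <-> V)) = False
      V -> U = True
      W && (!U <-> V) = False
        !U <-> V = False
          !U = True
    (U && !U) || ((!V <-> !B) <-> (!W -> U)) = True
      U && !U = False
        !U = True
      (!V <-> !B) <-> (!W -> U) = True
        !V <-> !B = False
          !V = True
          !B = False
        !W -> U = False
          !W = True
  ((U <-> !B) && ((U || !B) <-> W)) && (((!H && H) && W) || (H && B)) = True
    (U <-> !B) && ((U || !B) <-> W) = True
      U <-> !B = True
        !B = False
      (U || !B) <-> W = True
        U || !B = False
          !B = False
    ((!H && H) && W) || (H && B) = True
      (!H && H) && W = False
        !H && H = False
          !H = False
      H && B = True
Both conjuncts True, so the formula holds.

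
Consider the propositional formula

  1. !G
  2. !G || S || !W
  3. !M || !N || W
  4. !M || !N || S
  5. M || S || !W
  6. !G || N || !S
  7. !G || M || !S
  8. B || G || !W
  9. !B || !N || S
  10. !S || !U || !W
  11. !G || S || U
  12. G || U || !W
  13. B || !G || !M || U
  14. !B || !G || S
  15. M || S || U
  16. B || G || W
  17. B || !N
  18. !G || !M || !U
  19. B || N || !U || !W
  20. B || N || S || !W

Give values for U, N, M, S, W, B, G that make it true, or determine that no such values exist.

U = False; N = False; M = False; S = True; W = False; B = True; G = False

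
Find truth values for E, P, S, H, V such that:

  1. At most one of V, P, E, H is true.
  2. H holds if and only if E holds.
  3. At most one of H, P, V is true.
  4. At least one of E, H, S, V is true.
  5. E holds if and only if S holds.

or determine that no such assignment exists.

E: False; P: False; S: False; H: False; V: True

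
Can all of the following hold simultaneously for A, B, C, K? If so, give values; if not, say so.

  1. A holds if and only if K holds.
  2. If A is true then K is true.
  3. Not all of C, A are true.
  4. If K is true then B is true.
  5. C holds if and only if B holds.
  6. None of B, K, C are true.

A: False, B: False, C: False, K: False

  (1) A=F, K=F — same ✓
  (2) A=F ⇒ K: vacuous ✓
  (3) {C, A}: 0/2 true — not all ✓
  (4) K=F ⇒ B: vacuous ✓
  (5) C=F, B=F — same ✓
  (6) {B, K, C}: 0 true — none ✓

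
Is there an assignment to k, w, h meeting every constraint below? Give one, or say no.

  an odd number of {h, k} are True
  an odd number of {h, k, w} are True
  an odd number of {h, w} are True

k = False, w = False, h = True

{h, k}: 1 true → odd ✓
{h, k, w}: 1 true → odd ✓
{h, w}: 1 true → odd ✓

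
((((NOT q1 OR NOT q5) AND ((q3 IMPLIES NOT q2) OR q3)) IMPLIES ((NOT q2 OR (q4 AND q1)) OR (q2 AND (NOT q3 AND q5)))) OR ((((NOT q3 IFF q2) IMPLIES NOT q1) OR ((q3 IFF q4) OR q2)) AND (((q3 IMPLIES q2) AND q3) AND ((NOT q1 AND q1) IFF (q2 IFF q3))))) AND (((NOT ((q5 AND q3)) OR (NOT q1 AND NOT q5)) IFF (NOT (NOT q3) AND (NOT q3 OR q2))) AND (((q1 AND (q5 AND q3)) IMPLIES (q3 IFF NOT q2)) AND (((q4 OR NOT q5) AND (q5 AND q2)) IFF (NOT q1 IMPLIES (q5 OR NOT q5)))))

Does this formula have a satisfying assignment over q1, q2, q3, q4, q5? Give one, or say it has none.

Unsatisfiable — no assignment works.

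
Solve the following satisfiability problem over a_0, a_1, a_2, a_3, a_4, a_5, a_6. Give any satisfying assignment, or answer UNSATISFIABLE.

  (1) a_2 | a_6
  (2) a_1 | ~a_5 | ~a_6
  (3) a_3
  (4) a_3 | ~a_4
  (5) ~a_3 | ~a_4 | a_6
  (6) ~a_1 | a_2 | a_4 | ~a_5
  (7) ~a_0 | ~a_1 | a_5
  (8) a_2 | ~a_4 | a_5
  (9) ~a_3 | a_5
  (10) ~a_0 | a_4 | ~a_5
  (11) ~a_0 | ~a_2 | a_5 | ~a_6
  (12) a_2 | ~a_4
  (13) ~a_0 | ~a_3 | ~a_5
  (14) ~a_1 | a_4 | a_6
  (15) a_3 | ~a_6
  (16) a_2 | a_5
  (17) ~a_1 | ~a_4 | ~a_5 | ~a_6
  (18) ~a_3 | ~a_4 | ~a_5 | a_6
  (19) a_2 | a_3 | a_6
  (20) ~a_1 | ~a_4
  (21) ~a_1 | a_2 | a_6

a_0 = False, a_1 = True, a_2 = True, a_3 = True, a_4 = False, a_5 = True, a_6 = True

Unit clause (a_3) forces a_3 = True.
In (~a_3 | a_5) only a_5 is left, so a_5 = True.
In (~a_0 | ~a_3 | ~a_5) only ~a_0 is left, so a_0 = False.
Set a_1 = True.
  then (~a_1 | ~a_4) forces a_4 = False.
  then (~a_1 | a_2 | a_4 | ~a_5) forces a_2 = True.
  then (~a_1 | a_4 | a_6) forces a_6 = True.
All clauses satisfied.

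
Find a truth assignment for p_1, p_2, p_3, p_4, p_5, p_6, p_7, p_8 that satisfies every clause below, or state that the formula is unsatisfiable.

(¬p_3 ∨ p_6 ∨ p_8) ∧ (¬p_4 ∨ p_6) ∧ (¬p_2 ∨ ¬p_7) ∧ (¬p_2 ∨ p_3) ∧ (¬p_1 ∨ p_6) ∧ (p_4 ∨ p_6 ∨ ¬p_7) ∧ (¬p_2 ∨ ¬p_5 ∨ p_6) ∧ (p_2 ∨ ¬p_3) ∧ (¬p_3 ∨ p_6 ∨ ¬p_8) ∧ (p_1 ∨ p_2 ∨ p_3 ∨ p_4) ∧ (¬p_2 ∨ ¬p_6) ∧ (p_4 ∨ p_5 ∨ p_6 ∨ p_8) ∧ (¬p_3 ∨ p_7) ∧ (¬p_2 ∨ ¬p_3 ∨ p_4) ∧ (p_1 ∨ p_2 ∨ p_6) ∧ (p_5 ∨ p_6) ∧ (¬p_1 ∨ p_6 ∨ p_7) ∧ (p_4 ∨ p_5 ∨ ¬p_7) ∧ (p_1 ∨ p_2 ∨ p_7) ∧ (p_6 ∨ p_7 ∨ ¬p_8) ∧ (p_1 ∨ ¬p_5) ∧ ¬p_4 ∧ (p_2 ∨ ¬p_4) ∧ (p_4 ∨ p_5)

p_1=T, p_2=F, p_3=F, p_4=F, p_5=T, p_6=T, p_7=F, p_8=T

Unit clause (¬p_4) forces p_4 = False.
In (p_4 ∨ p_5) only p_5 is left, so p_5 = True.
In (p_1 ∨ ¬p_5) only p_1 is left, so p_1 = True.
In (¬p_1 ∨ p_6) only p_6 is left, so p_6 = True.
In (¬p_2 ∨ ¬p_6) only ¬p_2 is left, so p_2 = False.
In (p_2 ∨ ¬p_3) only ¬p_3 is left, so p_3 = False.
Set p_7 = False.
Set p_8 = True.
All clauses satisfied.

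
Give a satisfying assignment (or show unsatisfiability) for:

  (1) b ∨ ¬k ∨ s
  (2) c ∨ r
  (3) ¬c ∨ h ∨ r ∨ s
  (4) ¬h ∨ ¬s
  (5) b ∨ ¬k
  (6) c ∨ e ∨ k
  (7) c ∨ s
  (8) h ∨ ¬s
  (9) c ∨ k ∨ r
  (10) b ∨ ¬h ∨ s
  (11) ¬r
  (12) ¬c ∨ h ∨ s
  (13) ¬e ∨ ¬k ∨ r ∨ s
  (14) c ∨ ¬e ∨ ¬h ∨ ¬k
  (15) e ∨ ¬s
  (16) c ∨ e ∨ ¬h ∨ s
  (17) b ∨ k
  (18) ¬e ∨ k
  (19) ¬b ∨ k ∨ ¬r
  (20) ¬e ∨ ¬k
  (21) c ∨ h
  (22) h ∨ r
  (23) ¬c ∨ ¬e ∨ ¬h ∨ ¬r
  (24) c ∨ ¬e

Unit clause (¬r) forces r = False.
In (h ∨ r) only h is left, so h = True.
In (c ∨ r) only c is left, so c = True.
In (¬h ∨ ¬s) only ¬s is left, so s = False.
In (b ∨ ¬h ∨ s) only b is left, so b = True.
Set k = True.
  then (¬e ∨ ¬k ∨ r ∨ s) forces e = False.
All clauses satisfied.

s = False, r = False, k = True, c = True, e = False, b = True, h = True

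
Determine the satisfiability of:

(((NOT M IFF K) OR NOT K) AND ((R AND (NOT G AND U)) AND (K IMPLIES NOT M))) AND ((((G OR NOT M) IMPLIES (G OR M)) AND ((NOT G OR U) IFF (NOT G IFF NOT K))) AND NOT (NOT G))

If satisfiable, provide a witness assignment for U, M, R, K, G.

Case G = True: the conjunct NOT G is False.
Case G = False: the conjunct NOT (NOT G) becomes NOT (NOT False) = False.
Both cases fail — unsatisfiable.

No satisfying assignment exists.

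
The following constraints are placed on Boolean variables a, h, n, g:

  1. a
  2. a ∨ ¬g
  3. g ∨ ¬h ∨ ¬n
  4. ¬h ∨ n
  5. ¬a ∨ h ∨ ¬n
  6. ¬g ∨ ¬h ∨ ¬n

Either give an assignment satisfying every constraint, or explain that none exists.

Unit clause (a) forces a = True.
Try h = True:
  (¬h ∨ n) forces n = True.
  (g ∨ ¬h ∨ ¬n) forces g = True.
  clause (¬g ∨ ¬h ∨ ¬n) is falsified — backtrack.
So h = False.
  then (¬a ∨ h ∨ ¬n) forces n = False.
Set g = True.
Check each clause:
  (a): a holds.
  (a ∨ ¬g): a holds.
  (g ∨ ¬h ∨ ¬n): g holds.
  (¬h ∨ n): ¬h holds.
  (¬a ∨ h ∨ ¬n): ¬n holds.
  (¬g ∨ ¬h ∨ ¬n): ¬h holds.
All clauses satisfied.

a = True, h = False, n = False, g = True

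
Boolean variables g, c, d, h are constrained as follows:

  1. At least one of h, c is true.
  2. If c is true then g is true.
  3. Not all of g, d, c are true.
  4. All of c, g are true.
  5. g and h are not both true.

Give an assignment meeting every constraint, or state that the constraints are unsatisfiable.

g=T, c=T, d=F, h=F

  (1) {h, c}: 1 true — at least one ✓
  (2) c=T ⇒ g: T ✓
  (3) {g, d, c}: 2/3 true — not all ✓
  (4) {c, g}: all 2 true ✓
  (5) g=T, h=F — not both ✓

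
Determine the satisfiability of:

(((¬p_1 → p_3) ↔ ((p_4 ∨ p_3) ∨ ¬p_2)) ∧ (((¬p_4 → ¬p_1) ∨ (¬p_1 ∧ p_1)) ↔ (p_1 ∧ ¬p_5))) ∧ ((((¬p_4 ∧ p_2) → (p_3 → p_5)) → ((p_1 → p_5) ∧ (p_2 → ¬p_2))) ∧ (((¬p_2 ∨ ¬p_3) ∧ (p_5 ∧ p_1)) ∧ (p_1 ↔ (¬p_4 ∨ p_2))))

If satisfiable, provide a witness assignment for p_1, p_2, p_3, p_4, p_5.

p_1 = True; p_2 = False; p_3 = True; p_4 = False; p_5 = True

  ((¬p_1 → p_3) ↔ ((p_4 ∨ p_3) ∨ ¬p_2)) ∧ (((¬p_4 → ¬p_1) ∨ (¬p_1 ∧ p_1)) ↔ (p_1 ∧ ¬p_5)) = True
    (¬p_1 → p_3) ↔ ((p_4 ∨ p_3) ∨ ¬p_2) = True
      ¬p_1 → p_3 = True
        ¬p_1 = False
      (p_4 ∨ p_3) ∨ ¬p_2 = True
        p_4 ∨ p_3 = True
        ¬p_2 = True
    ((¬p_4 → ¬p_1) ∨ (¬p_1 ∧ p_1)) ↔ (p_1 ∧ ¬p_5) = True
      (¬p_4 → ¬p_1) ∨ (¬p_1 ∧ p_1) = False
        ¬p_4 → ¬p_1 = False
          ¬p_4 = True
          ¬p_1 = False
        ¬p_1 ∧ p_1 = False
          ¬p_1 = False
      p_1 ∧ ¬p_5 = False
        ¬p_5 = False
  (((¬p_4 ∧ p_2) → (p_3 → p_5)) → ((p_1 → p_5) ∧ (p_2 → ¬p_2))) ∧ (((¬p_2 ∨ ¬p_3) ∧ (p_5 ∧ p_1)) ∧ (p_1 ↔ (¬p_4 ∨ p_2))) = True
    ((¬p_4 ∧ p_2) → (p_3 → p_5)) → ((p_1 → p_5) ∧ (p_2 → ¬p_2)) = True
      (¬p_4 ∧ p_2) → (p_3 → p_5) = True
        ¬p_4 ∧ p_2 = False
          ¬p_4 = True
        p_3 → p_5 = True
      (p_1 → p_5) ∧ (p_2 → ¬p_2) = True
        p_1 → p_5 = True
        p_2 → ¬p_2 = True
          ¬p_2 = True
    ((¬p_2 ∨ ¬p_3) ∧ (p_5 ∧ p_1)) ∧ (p_1 ↔ (¬p_4 ∨ p_2)) = True
      (¬p_2 ∨ ¬p_3) ∧ (p_5 ∧ p_1) = True
        ¬p_2 ∨ ¬p_3 = True
          ¬p_2 = True
          ¬p_3 = False
        p_5 ∧ p_1 = True
      p_1 ↔ (¬p_4 ∨ p_2) = True
        ¬p_4 ∨ p_2 = True
          ¬p_4 = True
Both conjuncts True, so the formula holds.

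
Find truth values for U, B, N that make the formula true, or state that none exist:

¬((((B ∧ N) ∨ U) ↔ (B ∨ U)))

U = False, B = True, N = False

  ¬((((B ∧ N) ∨ U) ↔ (B ∨ U))) = True
    ((B ∧ N) ∨ U) ↔ (B ∨ U) = False
      (B ∧ N) ∨ U = False
        B ∧ N = False
      B ∨ U = True
The formula evaluates to True.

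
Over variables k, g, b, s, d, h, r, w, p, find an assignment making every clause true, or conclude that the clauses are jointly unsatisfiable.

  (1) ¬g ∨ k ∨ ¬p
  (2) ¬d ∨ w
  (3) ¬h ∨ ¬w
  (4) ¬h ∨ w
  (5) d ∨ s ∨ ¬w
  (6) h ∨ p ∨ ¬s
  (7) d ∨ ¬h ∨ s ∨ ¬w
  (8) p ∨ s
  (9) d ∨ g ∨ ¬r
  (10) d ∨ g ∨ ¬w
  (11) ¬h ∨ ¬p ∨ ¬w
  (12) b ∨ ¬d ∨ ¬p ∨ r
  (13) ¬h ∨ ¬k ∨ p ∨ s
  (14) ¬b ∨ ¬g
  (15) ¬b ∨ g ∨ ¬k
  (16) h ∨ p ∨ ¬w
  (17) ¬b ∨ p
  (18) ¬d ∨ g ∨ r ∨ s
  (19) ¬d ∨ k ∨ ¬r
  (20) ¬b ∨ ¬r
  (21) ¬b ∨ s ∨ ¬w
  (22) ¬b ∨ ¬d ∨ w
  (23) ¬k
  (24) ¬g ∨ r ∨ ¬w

Unit clause (¬k) forces k = False.
Try g = True:
  (¬g ∨ k ∨ ¬p) forces p = False.
  (p ∨ s) forces s = True.
  (h ∨ p ∨ ¬s) forces h = True.
  (¬h ∨ ¬w) forces w = False.
  clause (¬h ∨ w) is falsified — backtrack.
So g = False.
Set b = False.
Set s = False.
  then (p ∨ s) forces p = True.
Set d = False.
  then (d ∨ s ∨ ¬w) forces w = False.
  then (d ∨ g ∨ ¬r) forces r = False.
  then (¬h ∨ w) forces h = False.
All clauses satisfied.

k: False, g: False, b: False, s: False, d: False, h: False, r: False, w: False, p: True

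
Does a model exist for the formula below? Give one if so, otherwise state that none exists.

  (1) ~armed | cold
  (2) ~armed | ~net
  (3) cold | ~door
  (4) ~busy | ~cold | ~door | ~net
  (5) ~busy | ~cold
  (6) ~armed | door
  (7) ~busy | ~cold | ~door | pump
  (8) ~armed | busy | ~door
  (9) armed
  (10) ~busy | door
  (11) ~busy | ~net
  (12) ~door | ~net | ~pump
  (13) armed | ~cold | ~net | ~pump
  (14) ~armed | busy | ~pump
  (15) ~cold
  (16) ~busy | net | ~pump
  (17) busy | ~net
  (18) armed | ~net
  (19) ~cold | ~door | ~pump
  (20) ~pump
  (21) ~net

Case armed = True:
  (~armed | cold) forces cold = True.
  Clause (~cold) is falsified — contradiction.
Case armed = False:
  Clause (armed) is falsified — contradiction.
Both cases fail, so the formula is unsatisfiable.

The formula is unsatisfiable.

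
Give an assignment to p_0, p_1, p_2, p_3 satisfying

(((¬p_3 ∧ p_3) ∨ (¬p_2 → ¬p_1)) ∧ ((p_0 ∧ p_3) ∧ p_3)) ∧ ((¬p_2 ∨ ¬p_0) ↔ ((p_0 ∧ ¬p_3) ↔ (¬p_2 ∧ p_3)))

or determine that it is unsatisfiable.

No satisfying assignment exists.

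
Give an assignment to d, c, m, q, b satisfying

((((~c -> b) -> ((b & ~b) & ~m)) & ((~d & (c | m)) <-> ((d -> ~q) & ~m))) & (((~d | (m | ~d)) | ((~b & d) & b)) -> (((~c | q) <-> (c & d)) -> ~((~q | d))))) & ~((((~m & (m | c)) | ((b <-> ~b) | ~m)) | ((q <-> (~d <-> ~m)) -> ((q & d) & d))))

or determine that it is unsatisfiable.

Unsatisfiable — no assignment works.

Case m = True: the formula simplifies to ((~((~c -> b)) & d) & (((~c | q) <-> (c & d)) -> ~((~q | d)))) & ~(((b <-> ~b) | ((q <-> d) -> ((q & d) & d)))).
  c = True: the conjunct ~((~c -> b)) becomes ~((False -> b)) = False.
  c = False: simplifies to (~b & d) & ~(((b <-> ~b) | ((q <-> d) -> ((q & d) & d)))).
    d = True: simplifies to ~b & ~(((b <-> ~b) | (q -> q))).
      q = True: the conjunct ~(((b <-> ~b) | (q -> q))) becomes ~(((b <-> ~b) | True)) = False.
      q = False: the conjunct ~(((b <-> ~b) | (q -> q))) becomes ~(((b <-> ~b) | True)) = False.
    d = False: the conjunct d is False.
Case m = False: the conjunct ~((((~m & (m | c)) | ((b <-> ~b) | ~m)) | ((q <-> (~d <-> ~m)) -> ((q & d) & d)))) becomes ~((True | ((q <-> ~d) -> ((q & d) & d)))) = False.
Both cases fail — unsatisfiable.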